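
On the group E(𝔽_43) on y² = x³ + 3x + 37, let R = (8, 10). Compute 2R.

(28, 10)

tangent at (8, 10): λ = (3·8² + 3)/(2·10) ≡ 23/20. 20⁻¹ ≡ 28 (mod 43), so λ ≡ 23·28 ≡ 42.
  x = λ² - 8 - 8 = 1764 - 16 ≡ 28; y = λ·(8 - 28) - 10 ≡ 10. → (28, 10)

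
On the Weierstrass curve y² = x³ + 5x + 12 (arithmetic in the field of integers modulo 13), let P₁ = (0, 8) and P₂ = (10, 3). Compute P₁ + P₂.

(0, 8) + (10, 3). λ = (3 - 8)/(10 - 0) ≡ 8/10 mod 13. 10⁻¹ ≡ 4 (mod 13), so λ ≡ 6.
  x = λ² - 0 - 10 = 36 - 10 ≡ 0; y = λ·(0 - 0) - 8 ≡ 5. → (0, 5)

(0, 5)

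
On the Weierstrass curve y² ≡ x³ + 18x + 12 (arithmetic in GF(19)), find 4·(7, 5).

Write Q = (7, 5).
Double-and-add on 4 = (100)₂. Start with Q = (7, 5) for the leading 1-bit.
double: tangent at (7, 5): λ = (3·7² + 18)/(2·5) ≡ 13/10. 10⁻¹ ≡ 2 (mod 19), so λ ≡ 13·2 ≡ 7.
  x = λ² - 7 - 7 = 49 - 14 ≡ 16; y = λ·(7 - 16) - 5 ≡ 8. → (16, 8)
double: tangent at (16, 8): λ = (3·16² + 18)/(2·8) ≡ 7/16. 16⁻¹ ≡ 6 (mod 19) since 16·6 = 96 ≡ 1, so λ ≡ 7·6 ≡ 4.
  x = λ² - 16 - 16 = 16 - 32 ≡ 3; y = λ·(16 - 3) - 8 ≡ 6. → (3, 6)

(3, 6)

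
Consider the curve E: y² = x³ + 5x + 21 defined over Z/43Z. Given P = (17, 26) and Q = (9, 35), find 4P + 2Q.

First 4P:
Double-and-add on 4 = (100)₂. Start with P = (17, 26) for the leading 1-bit.
double: tangent at (17, 26): λ = (3·17² + 5)/(2·26) ≡ 12/9. 9⁻¹ ≡ 24 (mod 43) since 9·24 = 216 ≡ 1, so λ ≡ 12·24 ≡ 30.
  x = λ² - 17 - 17 = 900 - 34 ≡ 6; y = λ·(17 - 6) - 26 ≡ 3. → (6, 3)
double: tangent at (6, 3): λ = (3·6² + 5)/(2·3) ≡ 27/6. 6⁻¹ ≡ 36 (mod 43), so λ ≡ 27·36 ≡ 26.
  x = λ² - 6 - 6 = 676 - 12 ≡ 19; y = λ·(6 - 19) - 3 ≡ 3. → (19, 3)
4P = (19, 3).
Next 2Q:
Repeated addition: build up to 2Q.
2Q: tangent at (9, 35): λ = (3·9² + 5)/(2·35) ≡ 33/27. 27⁻¹ ≡ 8 (mod 43), so λ ≡ 33·8 ≡ 6.
  x = λ² - 9 - 9 = 36 - 18 ≡ 18; y = λ·(9 - 18) - 35 ≡ 40. → (18, 40)
2Q = (18, 40).
Finally 4P + 2Q:
(19, 3) + (18, 40). λ = (40 - 3)/(18 - 19) ≡ 37/42 mod 43. 42⁻¹ ≡ 42 (mod 43), so λ ≡ 6.
  x = λ² - 19 - 18 = 36 - 37 ≡ 42; y = λ·(19 - 42) - 3 ≡ 31. → (42, 31)

(42, 31)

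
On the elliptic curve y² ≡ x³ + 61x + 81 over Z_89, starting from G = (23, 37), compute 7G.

Repeated addition: build up to 7G.
2G: tangent at (23, 37): λ = (3·23² + 61)/(2·37) ≡ 46/74. 74⁻¹ ≡ 83 (mod 89), so λ ≡ 46·83 ≡ 80.
  x = λ² - 23 - 23 = 6400 - 46 ≡ 35; y = λ·(23 - 35) - 37 ≡ 71. → (35, 71)
3G: (35, 71) + (23, 37). λ = (37 - 71)/(23 - 35) ≡ 55/77 mod 89. 77⁻¹ ≡ 37 (mod 89), so λ ≡ 77.
  x = λ² - 35 - 23 = 5929 - 58 ≡ 86; y = λ·(35 - 86) - 71 ≡ 7. → (86, 7)
4G: (86, 7) + (23, 37). λ = (37 - 7)/(23 - 86) ≡ 30/26 mod 89. 26⁻¹ ≡ 24 (mod 89), so λ ≡ 8.
  x = λ² - 86 - 23 = 64 - 109 ≡ 44; y = λ·(86 - 44) - 7 ≡ 62. → (44, 62)
5G: (44, 62) + (23, 37). λ = (37 - 62)/(23 - 44) ≡ 64/68 mod 89. 68⁻¹ ≡ 72 (mod 89) since 68·72 = 4896 ≡ 1, so λ ≡ 69.
  x = λ² - 44 - 23 = 4761 - 67 ≡ 66; y = λ·(44 - 66) - 62 ≡ 22. → (66, 22)
6G: (66, 22) + (23, 37). λ = (37 - 22)/(23 - 66) ≡ 15/46 mod 89. 46⁻¹ ≡ 60 (mod 89) since 46·60 = 2760 ≡ 1, so λ ≡ 10.
  x = λ² - 66 - 23 = 100 - 89 ≡ 11; y = λ·(66 - 11) - 22 ≡ 83. → (11, 83)
7G: (11, 83) + (23, 37). λ = (37 - 83)/(23 - 11) ≡ 43/12 mod 89. 12⁻¹ ≡ 52 (mod 89), so λ ≡ 11.
  x = λ² - 11 - 23 = 121 - 34 ≡ 87; y = λ·(11 - 87) - 83 ≡ 60. → (87, 60)

(87, 60)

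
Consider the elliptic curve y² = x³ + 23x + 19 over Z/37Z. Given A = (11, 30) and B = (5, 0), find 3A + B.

First 3A:
Repeated addition: build up to 3A.
2A: tangent at (11, 30): λ = (3·11² + 23)/(2·30) ≡ 16/23. 23⁻¹ ≡ 29 (mod 37), so λ ≡ 16·29 ≡ 20.
  x = λ² - 11 - 11 = 400 - 22 ≡ 8; y = λ·(11 - 8) - 30 ≡ 30. → (8, 30)
3A: (8, 30) + (11, 30). λ = (30 - 30)/(11 - 8) ≡ 0/3 mod 37. 3⁻¹ ≡ 25 (mod 37) since 3·25 = 75 ≡ 1, so λ ≡ 0.
  x = λ² - 8 - 11 = 0 - 19 ≡ 18; y = λ·(8 - 18) - 30 ≡ 7. → (18, 7)
3A = (18, 7).
Finally 3A + B:
(18, 7) + (5, 0). λ = (0 - 7)/(5 - 18) ≡ 30/24 mod 37. 24⁻¹ ≡ 17 (mod 37), so λ ≡ 29.
  x = λ² - 18 - 5 = 841 - 23 ≡ 4; y = λ·(18 - 4) - 7 ≡ 29. → (4, 29)

(4, 29)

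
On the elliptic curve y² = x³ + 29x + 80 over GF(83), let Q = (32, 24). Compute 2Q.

tangent at (32, 24): λ = (3·32² + 29)/(2·24) ≡ 30/48. 48⁻¹ ≡ 64 (mod 83) since 48·64 = 3072 ≡ 1, so λ ≡ 30·64 ≡ 11.
  x = λ² - 32 - 32 = 121 - 64 ≡ 57; y = λ·(32 - 57) - 24 ≡ 33. → (57, 33)

(57, 33)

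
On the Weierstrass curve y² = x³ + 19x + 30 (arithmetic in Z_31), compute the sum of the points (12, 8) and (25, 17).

(2, 18)

(12, 8) + (25, 17). λ = (17 - 8)/(25 - 12) ≡ 9/13 mod 31. 13⁻¹ ≡ 12 (mod 31) since 13·12 = 156 ≡ 1, so λ ≡ 15.
  x = λ² - 12 - 25 = 225 - 37 ≡ 2; y = λ·(12 - 2) - 8 ≡ 18. → (2, 18)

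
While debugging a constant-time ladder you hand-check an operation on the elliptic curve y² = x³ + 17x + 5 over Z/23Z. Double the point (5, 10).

(13, 13)

tangent at (5, 10): λ = (3·5² + 17)/(2·10) ≡ 0/20. 20⁻¹ ≡ 15 (mod 23), so λ ≡ 0·15 ≡ 0.
  x = λ² - 5 - 5 = 0 - 10 ≡ 13; y = λ·(5 - 13) - 10 ≡ 13. → (13, 13)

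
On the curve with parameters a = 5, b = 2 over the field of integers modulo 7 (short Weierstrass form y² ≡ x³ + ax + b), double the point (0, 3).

tangent at (0, 3): λ = (3·0² + 5)/(2·3) ≡ 5/6. 6⁻¹ ≡ 6 (mod 7) since 6·6 = 36 ≡ 1, so λ ≡ 5·6 ≡ 2.
  x = λ² - 0 - 0 = 4 - 0 ≡ 4; y = λ·(0 - 4) - 3 ≡ 3. → (4, 3)

(4, 3)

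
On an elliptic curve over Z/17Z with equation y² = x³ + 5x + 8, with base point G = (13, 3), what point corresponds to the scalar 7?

(10, 15)

Double-and-add on 7 = (111)₂. Start with G = (13, 3) for the leading 1-bit.
double: tangent at (13, 3): λ = (3·13² + 5)/(2·3) ≡ 2/6. 6⁻¹ ≡ 3 (mod 17) since 6·3 = 18 ≡ 1, so λ ≡ 2·3 ≡ 6.
  x = λ² - 13 - 13 = 36 - 26 ≡ 10; y = λ·(13 - 10) - 3 ≡ 15. → (10, 15)
add G: (10, 15) + (13, 3). λ = (3 - 15)/(13 - 10) ≡ 5/3 mod 17. 3⁻¹ ≡ 6 (mod 17) since 3·6 = 18 ≡ 1, so λ ≡ 13.
  x = λ² - 10 - 13 = 169 - 23 ≡ 10; y = λ·(10 - 10) - 15 ≡ 2. → (10, 2)
double: tangent at (10, 2): λ = (3·10² + 5)/(2·2) ≡ 16/4. 4⁻¹ ≡ 13 (mod 17) since 4·13 = 52 ≡ 1, so λ ≡ 16·13 ≡ 4.
  x = λ² - 10 - 10 = 16 - 20 ≡ 13; y = λ·(10 - 13) - 2 ≡ 3. → (13, 3)
add G: tangent at (13, 3): λ = (3·13² + 5)/(2·3) ≡ 2/6. 6⁻¹ ≡ 3 (mod 17) since 6·3 = 18 ≡ 1, so λ ≡ 2·3 ≡ 6.
  x = λ² - 13 - 13 = 36 - 26 ≡ 10; y = λ·(13 - 10) - 3 ≡ 15. → (10, 15)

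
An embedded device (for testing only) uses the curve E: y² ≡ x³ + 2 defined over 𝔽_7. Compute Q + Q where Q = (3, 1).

(3, 6)

tangent at (3, 1): λ = (3·3² + 0)/(2·1) ≡ 6/2. 2⁻¹ ≡ 4 (mod 7) since 2·4 = 8 ≡ 1, so λ ≡ 6·4 ≡ 3.
  x = λ² - 3 - 3 = 9 - 6 ≡ 3; y = λ·(3 - 3) - 1 ≡ 6. → (3, 6)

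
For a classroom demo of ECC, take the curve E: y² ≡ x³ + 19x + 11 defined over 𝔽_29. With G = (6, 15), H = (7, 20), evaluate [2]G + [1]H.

First 2G:
Repeated addition: build up to 2G.
2G: tangent at (6, 15): λ = (3·6² + 19)/(2·15) ≡ 11/1. 1⁻¹ ≡ 1 (mod 29), so λ ≡ 11·1 ≡ 11.
  x = λ² - 6 - 6 = 121 - 12 ≡ 22; y = λ·(6 - 22) - 15 ≡ 12. → (22, 12)
2G = (22, 12).
Finally 2G + H:
(22, 12) + (7, 20). λ = (20 - 12)/(7 - 22) ≡ 8/14 mod 29. 14⁻¹ ≡ 27 (mod 29), so λ ≡ 13.
  x = λ² - 22 - 7 = 169 - 29 ≡ 24; y = λ·(22 - 24) - 12 ≡ 20. → (24, 20)

(24, 20)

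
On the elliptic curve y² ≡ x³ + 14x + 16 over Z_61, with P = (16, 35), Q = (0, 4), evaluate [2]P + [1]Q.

(25, 58)

First 2P:
Repeated addition: build up to 2P.
2P: tangent at (16, 35): λ = (3·16² + 14)/(2·35) ≡ 50/9. 9⁻¹ ≡ 34 (mod 61) since 9·34 = 306 ≡ 1, so λ ≡ 50·34 ≡ 53.
  x = λ² - 16 - 16 = 2809 - 32 ≡ 32; y = λ·(16 - 32) - 35 ≡ 32. → (32, 32)
2P = (32, 32).
Finally 2P + Q:
(32, 32) + (0, 4). λ = (4 - 32)/(0 - 32) ≡ 33/29 mod 61. 29⁻¹ ≡ 40 (mod 61), so λ ≡ 39.
  x = λ² - 32 - 0 = 1521 - 32 ≡ 25; y = λ·(32 - 25) - 32 ≡ 58. → (25, 58)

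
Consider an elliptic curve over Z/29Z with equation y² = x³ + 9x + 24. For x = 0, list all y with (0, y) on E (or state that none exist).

x³ + 9x + 24 = 24 ≡ 24 (mod 29).
Square roots of 24 mod 29: 13 and 16 (since 13² = 169 ≡ 24).

13, 16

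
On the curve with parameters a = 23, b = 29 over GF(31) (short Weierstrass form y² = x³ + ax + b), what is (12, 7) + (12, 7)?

(17, 1)

tangent at (12, 7): λ = (3·12² + 23)/(2·7) ≡ 21/14. 14⁻¹ ≡ 20 (mod 31), so λ ≡ 21·20 ≡ 17.
  x = λ² - 12 - 12 = 289 - 24 ≡ 17; y = λ·(12 - 17) - 7 ≡ 1. → (17, 1)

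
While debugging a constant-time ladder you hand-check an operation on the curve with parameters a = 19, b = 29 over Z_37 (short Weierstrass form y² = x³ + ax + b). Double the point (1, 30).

tangent at (1, 30): λ = (3·1² + 19)/(2·30) ≡ 22/23. 23⁻¹ ≡ 29 (mod 37), so λ ≡ 22·29 ≡ 9.
  x = λ² - 1 - 1 = 81 - 2 ≡ 5; y = λ·(1 - 5) - 30 ≡ 8. → (5, 8)

(5, 8)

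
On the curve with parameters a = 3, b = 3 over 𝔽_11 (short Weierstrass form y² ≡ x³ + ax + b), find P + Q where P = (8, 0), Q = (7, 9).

(0, 5)

(8, 0) + (7, 9). λ = (9 - 0)/(7 - 8) ≡ 9/10 mod 11. 10⁻¹ ≡ 10 (mod 11) since 10·10 = 100 ≡ 1, so λ ≡ 2.
  x = λ² - 8 - 7 = 4 - 15 ≡ 0; y = λ·(8 - 0) - 0 ≡ 5. → (0, 5)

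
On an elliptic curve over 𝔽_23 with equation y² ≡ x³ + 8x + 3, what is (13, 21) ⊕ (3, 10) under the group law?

(13, 21) + (3, 10). λ = (10 - 21)/(3 - 13) ≡ 12/13 mod 23. 13⁻¹ ≡ 16 (mod 23) since 13·16 = 208 ≡ 1, so λ ≡ 8.
  x = λ² - 13 - 3 = 64 - 16 ≡ 2; y = λ·(13 - 2) - 21 ≡ 21. → (2, 21)

(2, 21)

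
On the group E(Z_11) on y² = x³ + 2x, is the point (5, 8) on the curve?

no

y² = 8² ≡ 9; x³ + 2x + 0 = 135 ≡ 3 (mod 11). 9 ≠ 3.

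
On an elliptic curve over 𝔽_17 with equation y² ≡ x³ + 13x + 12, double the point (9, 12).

(7, 15)

tangent at (9, 12): λ = (3·9² + 13)/(2·12) ≡ 1/7. 7⁻¹ ≡ 5 (mod 17), so λ ≡ 1·5 ≡ 5.
  x = λ² - 9 - 9 = 25 - 18 ≡ 7; y = λ·(9 - 7) - 12 ≡ 15. → (7, 15)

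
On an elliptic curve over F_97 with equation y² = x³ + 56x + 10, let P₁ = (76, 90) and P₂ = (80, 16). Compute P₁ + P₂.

(76, 90) + (80, 16). λ = (16 - 90)/(80 - 76) ≡ 23/4 mod 97. 4⁻¹ ≡ 73 (mod 97) since 4·73 = 292 ≡ 1, so λ ≡ 30.
  x = λ² - 76 - 80 = 900 - 156 ≡ 65; y = λ·(76 - 65) - 90 ≡ 46. → (65, 46)

(65, 46)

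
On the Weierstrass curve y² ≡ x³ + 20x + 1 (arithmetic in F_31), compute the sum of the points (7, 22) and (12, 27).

(7, 22) + (12, 27). λ = (27 - 22)/(12 - 7) ≡ 5/5 mod 31. 5⁻¹ ≡ 25 (mod 31) since 5·25 = 125 ≡ 1, so λ ≡ 1.
  x = λ² - 7 - 12 = 1 - 19 ≡ 13; y = λ·(7 - 13) - 22 ≡ 3. → (13, 3)

(13, 3)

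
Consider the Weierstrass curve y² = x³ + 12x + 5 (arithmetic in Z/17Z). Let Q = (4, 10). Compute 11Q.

Repeated addition: build up to 11Q.
2Q: tangent at (4, 10): λ = (3·4² + 12)/(2·10) ≡ 9/3. 3⁻¹ ≡ 6 (mod 17) since 3·6 = 18 ≡ 1, so λ ≡ 9·6 ≡ 3.
  x = λ² - 4 - 4 = 9 - 8 ≡ 1; y = λ·(4 - 1) - 10 ≡ 16. → (1, 16)
3Q: (1, 16) + (4, 10). λ = (10 - 16)/(4 - 1) ≡ 11/3 mod 17. 3⁻¹ ≡ 6 (mod 17), so λ ≡ 15.
  x = λ² - 1 - 4 = 225 - 5 ≡ 16; y = λ·(1 - 16) - 16 ≡ 14. → (16, 14)
4Q: (16, 14) + (4, 10). λ = (10 - 14)/(4 - 16) ≡ 13/5 mod 17. 5⁻¹ ≡ 7 (mod 17), so λ ≡ 6.
  x = λ² - 16 - 4 = 36 - 20 ≡ 16; y = λ·(16 - 16) - 14 ≡ 3. → (16, 3)
5Q: (16, 3) + (4, 10). λ = (10 - 3)/(4 - 16) ≡ 7/5 mod 17. 5⁻¹ ≡ 7 (mod 17), so λ ≡ 15.
  x = λ² - 16 - 4 = 225 - 20 ≡ 1; y = λ·(16 - 1) - 3 ≡ 1. → (1, 1)
6Q: (1, 1) + (4, 10). λ = (10 - 1)/(4 - 1) ≡ 9/3 mod 17. 3⁻¹ ≡ 6 (mod 17) since 3·6 = 18 ≡ 1, so λ ≡ 3.
  x = λ² - 1 - 4 = 9 - 5 ≡ 4; y = λ·(1 - 4) - 1 ≡ 7. → (4, 7)
7Q: (4, 7) + (4, 10): same x and y₁ ≡ -y₂, so the sum is ∞.
8Q: ∞ + (4, 10) = (4, 10) (identity).
9Q: tangent at (4, 10): λ = (3·4² + 12)/(2·10) ≡ 9/3. 3⁻¹ ≡ 6 (mod 17), so λ ≡ 9·6 ≡ 3.
  x = λ² - 4 - 4 = 9 - 8 ≡ 1; y = λ·(4 - 1) - 10 ≡ 16. → (1, 16)
10Q: (1, 16) + (4, 10). λ = (10 - 16)/(4 - 1) ≡ 11/3 mod 17. 3⁻¹ ≡ 6 (mod 17) since 3·6 = 18 ≡ 1, so λ ≡ 15.
  x = λ² - 1 - 4 = 225 - 5 ≡ 16; y = λ·(1 - 16) - 16 ≡ 14. → (16, 14)
11Q: (16, 14) + (4, 10). λ = (10 - 14)/(4 - 16) ≡ 13/5 mod 17. 5⁻¹ ≡ 7 (mod 17), so λ ≡ 6.
  x = λ² - 16 - 4 = 36 - 20 ≡ 16; y = λ·(16 - 16) - 14 ≡ 3. → (16, 3)

(16, 3)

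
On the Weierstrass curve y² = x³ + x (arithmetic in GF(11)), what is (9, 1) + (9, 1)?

tangent at (9, 1): λ = (3·9² + 1)/(2·1) ≡ 2/2. 2⁻¹ ≡ 6 (mod 11) since 2·6 = 12 ≡ 1, so λ ≡ 2·6 ≡ 1.
  x = λ² - 9 - 9 = 1 - 18 ≡ 5; y = λ·(9 - 5) - 1 ≡ 3. → (5, 3)

(5, 3)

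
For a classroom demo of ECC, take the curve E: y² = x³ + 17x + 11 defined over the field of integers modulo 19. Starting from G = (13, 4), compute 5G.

Double-and-add on 5 = (101)₂. Start with G = (13, 4) for the leading 1-bit.
double: tangent at (13, 4): λ = (3·13² + 17)/(2·4) ≡ 11/8. 8⁻¹ ≡ 12 (mod 19) since 8·12 = 96 ≡ 1, so λ ≡ 11·12 ≡ 18.
  x = λ² - 13 - 13 = 324 - 26 ≡ 13; y = λ·(13 - 13) - 4 ≡ 15. → (13, 15)
double: tangent at (13, 15): λ = (3·13² + 17)/(2·15) ≡ 11/11. 11⁻¹ ≡ 7 (mod 19), so λ ≡ 11·7 ≡ 1.
  x = λ² - 13 - 13 = 1 - 26 ≡ 13; y = λ·(13 - 13) - 15 ≡ 4. → (13, 4)
add G: tangent at (13, 4): λ = (3·13² + 17)/(2·4) ≡ 11/8. 8⁻¹ ≡ 12 (mod 19) since 8·12 = 96 ≡ 1, so λ ≡ 11·12 ≡ 18.
  x = λ² - 13 - 13 = 324 - 26 ≡ 13; y = λ·(13 - 13) - 4 ≡ 15. → (13, 15)

(13, 15)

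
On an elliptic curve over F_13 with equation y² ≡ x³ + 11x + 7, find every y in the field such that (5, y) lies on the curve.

none

x³ + 11x + 7 = 187 ≡ 5 (mod 13).
5 is a non-residue mod 13; no y exists.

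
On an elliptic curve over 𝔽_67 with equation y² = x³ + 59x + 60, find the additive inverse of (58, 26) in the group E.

-(58, 26) = (58, -26 mod 67) = (58, 41).

(58, 41)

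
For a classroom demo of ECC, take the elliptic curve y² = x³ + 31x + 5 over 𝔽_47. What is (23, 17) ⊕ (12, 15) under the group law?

(23, 17) + (12, 15). λ = (15 - 17)/(12 - 23) ≡ 45/36 mod 47. 36⁻¹ ≡ 17 (mod 47) since 36·17 = 612 ≡ 1, so λ ≡ 13.
  x = λ² - 23 - 12 = 169 - 35 ≡ 40; y = λ·(23 - 40) - 17 ≡ 44. → (40, 44)

(40, 44)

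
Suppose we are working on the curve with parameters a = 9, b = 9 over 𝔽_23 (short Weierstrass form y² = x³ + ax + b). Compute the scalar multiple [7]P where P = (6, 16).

(15, 0)

Double-and-add on 7 = (111)₂. Start with P = (6, 16) for the leading 1-bit.
double: tangent at (6, 16): λ = (3·6² + 9)/(2·16) ≡ 2/9. 9⁻¹ ≡ 18 (mod 23), so λ ≡ 2·18 ≡ 13.
  x = λ² - 6 - 6 = 169 - 12 ≡ 19; y = λ·(6 - 19) - 16 ≡ 22. → (19, 22)
add P: (19, 22) + (6, 16). λ = (16 - 22)/(6 - 19) ≡ 17/10 mod 23. 10⁻¹ ≡ 7 (mod 23) since 10·7 = 70 ≡ 1, so λ ≡ 4.
  x = λ² - 19 - 6 = 16 - 25 ≡ 14; y = λ·(19 - 14) - 22 ≡ 21. → (14, 21)
double: tangent at (14, 21): λ = (3·14² + 9)/(2·21) ≡ 22/19. 19⁻¹ ≡ 17 (mod 23), so λ ≡ 22·17 ≡ 6.
  x = λ² - 14 - 14 = 36 - 28 ≡ 8; y = λ·(14 - 8) - 21 ≡ 15. → (8, 15)
add P: (8, 15) + (6, 16). λ = (16 - 15)/(6 - 8) ≡ 1/21 mod 23. 21⁻¹ ≡ 11 (mod 23) since 21·11 = 231 ≡ 1, so λ ≡ 11.
  x = λ² - 8 - 6 = 121 - 14 ≡ 15; y = λ·(8 - 15) - 15 ≡ 0. → (15, 0)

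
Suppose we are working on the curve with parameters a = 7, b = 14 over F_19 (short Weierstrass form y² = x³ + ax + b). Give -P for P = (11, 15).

-(11, 15) = (11, -15 mod 19) = (11, 4).

(11, 4)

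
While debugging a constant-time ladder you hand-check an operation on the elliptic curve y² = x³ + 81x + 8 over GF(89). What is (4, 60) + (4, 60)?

(2, 0)

tangent at (4, 60): λ = (3·4² + 81)/(2·60) ≡ 40/31. 31⁻¹ ≡ 23 (mod 89), so λ ≡ 40·23 ≡ 30.
  x = λ² - 4 - 4 = 900 - 8 ≡ 2; y = λ·(4 - 2) - 60 ≡ 0. → (2, 0)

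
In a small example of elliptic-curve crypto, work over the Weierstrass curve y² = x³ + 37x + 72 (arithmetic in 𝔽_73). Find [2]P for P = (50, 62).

tangent at (50, 62): λ = (3·50² + 37)/(2·62) ≡ 18/51. 51⁻¹ ≡ 63 (mod 73) since 51·63 = 3213 ≡ 1, so λ ≡ 18·63 ≡ 39.
  x = λ² - 50 - 50 = 1521 - 100 ≡ 34; y = λ·(50 - 34) - 62 ≡ 51. → (34, 51)

(34, 51)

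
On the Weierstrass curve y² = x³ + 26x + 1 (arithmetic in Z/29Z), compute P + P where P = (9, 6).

tangent at (9, 6): λ = (3·9² + 26)/(2·6) ≡ 8/12. 12⁻¹ ≡ 17 (mod 29) since 12·17 = 204 ≡ 1, so λ ≡ 8·17 ≡ 20.
  x = λ² - 9 - 9 = 400 - 18 ≡ 5; y = λ·(9 - 5) - 6 ≡ 16. → (5, 16)

(5, 16)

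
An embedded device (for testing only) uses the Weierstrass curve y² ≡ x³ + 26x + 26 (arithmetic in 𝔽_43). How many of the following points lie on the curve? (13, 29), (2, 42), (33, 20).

(13, 29): 29² ≡ 24, rhs ≡ 24 → on.
(2, 42): 42² ≡ 1, rhs ≡ 0 → off.
(33, 20): 20² ≡ 13, rhs ≡ 13 → on.

2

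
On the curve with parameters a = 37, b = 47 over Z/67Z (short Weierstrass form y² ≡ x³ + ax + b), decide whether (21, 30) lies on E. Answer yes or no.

y² = 30² ≡ 29; x³ + 37x + 47 = 10085 ≡ 35 (mod 67). 29 ≠ 35.

no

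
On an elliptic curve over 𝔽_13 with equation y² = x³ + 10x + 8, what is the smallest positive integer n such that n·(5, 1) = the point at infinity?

2P: tangent at (5, 1): λ = (3·5² + 10)/(2·1) ≡ 7/2. 2⁻¹ ≡ 7 (mod 13) since 2·7 = 14 ≡ 1, so λ ≡ 7·7 ≡ 10.
  x = λ² - 5 - 5 = 100 - 10 ≡ 12; y = λ·(5 - 12) - 1 ≡ 7. → (12, 7)
3P: (12, 7) + (5, 1). λ = (1 - 7)/(5 - 12) ≡ 7/6 mod 13. 6⁻¹ ≡ 11 (mod 13), so λ ≡ 12.
  x = λ² - 12 - 5 = 144 - 17 ≡ 10; y = λ·(12 - 10) - 7 ≡ 4. → (10, 4)
4P: (10, 4) + (5, 1). λ = (1 - 4)/(5 - 10) ≡ 10/8 mod 13. 8⁻¹ ≡ 5 (mod 13), so λ ≡ 11.
  x = λ² - 10 - 5 = 121 - 15 ≡ 2; y = λ·(10 - 2) - 4 ≡ 6. → (2, 6)
5P: (2, 6) + (5, 1). λ = (1 - 6)/(5 - 2) ≡ 8/3 mod 13. 3⁻¹ ≡ 9 (mod 13), so λ ≡ 7.
  x = λ² - 2 - 5 = 49 - 7 ≡ 3; y = λ·(2 - 3) - 6 ≡ 0. → (3, 0)
6P: (3, 0) + (5, 1). λ = (1 - 0)/(5 - 3) ≡ 1/2 mod 13. 2⁻¹ ≡ 7 (mod 13) since 2·7 = 14 ≡ 1, so λ ≡ 7.
  x = λ² - 3 - 5 = 49 - 8 ≡ 2; y = λ·(3 - 2) - 0 ≡ 7. → (2, 7)
7P: (2, 7) + (5, 1). λ = (1 - 7)/(5 - 2) ≡ 7/3 mod 13. 3⁻¹ ≡ 9 (mod 13), so λ ≡ 11.
  x = λ² - 2 - 5 = 121 - 7 ≡ 10; y = λ·(2 - 10) - 7 ≡ 9. → (10, 9)
8P: (10, 9) + (5, 1). λ = (1 - 9)/(5 - 10) ≡ 5/8 mod 13. 8⁻¹ ≡ 5 (mod 13), so λ ≡ 12.
  x = λ² - 10 - 5 = 144 - 15 ≡ 12; y = λ·(10 - 12) - 9 ≡ 6. → (12, 6)
9P: (12, 6) + (5, 1). λ = (1 - 6)/(5 - 12) ≡ 8/6 mod 13. 6⁻¹ ≡ 11 (mod 13), so λ ≡ 10.
  x = λ² - 12 - 5 = 100 - 17 ≡ 5; y = λ·(12 - 5) - 6 ≡ 12. → (5, 12)
10P: (5, 12) + (5, 1): same x and y₁ ≡ -y₂, so the sum is the point at infinity.
10P = the point at infinity, so the order is 10.

10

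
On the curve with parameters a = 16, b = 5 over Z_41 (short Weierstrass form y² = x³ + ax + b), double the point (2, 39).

tangent at (2, 39): λ = (3·2² + 16)/(2·39) ≡ 28/37. 37⁻¹ ≡ 10 (mod 41) since 37·10 = 370 ≡ 1, so λ ≡ 28·10 ≡ 34.
  x = λ² - 2 - 2 = 1156 - 4 ≡ 4; y = λ·(2 - 4) - 39 ≡ 16. → (4, 16)

(4, 16)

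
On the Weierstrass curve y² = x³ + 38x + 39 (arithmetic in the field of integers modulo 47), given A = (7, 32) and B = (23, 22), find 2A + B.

(11, 40)

First 2A:
Repeated addition: build up to 2A.
2A: tangent at (7, 32): λ = (3·7² + 38)/(2·32) ≡ 44/17. 17⁻¹ ≡ 36 (mod 47), so λ ≡ 44·36 ≡ 33.
  x = λ² - 7 - 7 = 1089 - 14 ≡ 41; y = λ·(7 - 41) - 32 ≡ 21. → (41, 21)
2A = (41, 21).
Finally 2A + B:
(41, 21) + (23, 22). λ = (22 - 21)/(23 - 41) ≡ 1/29 mod 47. 29⁻¹ ≡ 13 (mod 47), so λ ≡ 13.
  x = λ² - 41 - 23 = 169 - 64 ≡ 11; y = λ·(41 - 11) - 21 ≡ 40. → (11, 40)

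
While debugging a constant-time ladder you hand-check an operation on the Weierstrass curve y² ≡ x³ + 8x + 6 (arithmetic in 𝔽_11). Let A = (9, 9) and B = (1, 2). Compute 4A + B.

O

First 4A:
Double-and-add on 4 = (100)₂. Start with A = (9, 9) for the leading 1-bit.
double: tangent at (9, 9): λ = (3·9² + 8)/(2·9) ≡ 9/7. 7⁻¹ ≡ 8 (mod 11) since 7·8 = 56 ≡ 1, so λ ≡ 9·8 ≡ 6.
  x = λ² - 9 - 9 = 36 - 18 ≡ 7; y = λ·(9 - 7) - 9 ≡ 3. → (7, 3)
double: tangent at (7, 3): λ = (3·7² + 8)/(2·3) ≡ 1/6. 6⁻¹ ≡ 2 (mod 11), so λ ≡ 1·2 ≡ 2.
  x = λ² - 7 - 7 = 4 - 14 ≡ 1; y = λ·(7 - 1) - 3 ≡ 9. → (1, 9)
4A = (1, 9).
Finally 4A + B:
(1, 9) + (1, 2): same x and y₁ ≡ -y₂, so the sum is O.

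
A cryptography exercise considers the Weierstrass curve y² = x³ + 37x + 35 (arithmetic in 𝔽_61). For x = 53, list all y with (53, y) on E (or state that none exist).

9, 52

x³ + 37x + 35 = 150873 ≡ 20 (mod 61).
Square roots of 20 mod 61: 9 and 52 (since 9² = 81 ≡ 20).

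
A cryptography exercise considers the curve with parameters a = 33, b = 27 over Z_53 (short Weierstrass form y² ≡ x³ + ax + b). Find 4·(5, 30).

Write G = (5, 30).
Double-and-add on 4 = (100)₂. Start with G = (5, 30) for the leading 1-bit.
double: tangent at (5, 30): λ = (3·5² + 33)/(2·30) ≡ 2/7. 7⁻¹ ≡ 38 (mod 53) since 7·38 = 266 ≡ 1, so λ ≡ 2·38 ≡ 23.
  x = λ² - 5 - 5 = 529 - 10 ≡ 42; y = λ·(5 - 42) - 30 ≡ 20. → (42, 20)
double: tangent at (42, 20): λ = (3·42² + 33)/(2·20) ≡ 25/40. 40⁻¹ ≡ 4 (mod 53) since 40·4 = 160 ≡ 1, so λ ≡ 25·4 ≡ 47.
  x = λ² - 42 - 42 = 2209 - 84 ≡ 5; y = λ·(42 - 5) - 20 ≡ 23. → (5, 23)

(5, 23)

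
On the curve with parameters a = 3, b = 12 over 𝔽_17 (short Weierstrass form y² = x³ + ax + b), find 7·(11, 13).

Write P = (11, 13).
Double-and-add on 7 = (111)₂. Start with P = (11, 13) for the leading 1-bit.
double: tangent at (11, 13): λ = (3·11² + 3)/(2·13) ≡ 9/9. 9⁻¹ ≡ 2 (mod 17), so λ ≡ 9·2 ≡ 1.
  x = λ² - 11 - 11 = 1 - 22 ≡ 13; y = λ·(11 - 13) - 13 ≡ 2. → (13, 2)
add P: (13, 2) + (11, 13). λ = (13 - 2)/(11 - 13) ≡ 11/15 mod 17. 15⁻¹ ≡ 8 (mod 17), so λ ≡ 3.
  x = λ² - 13 - 11 = 9 - 24 ≡ 2; y = λ·(13 - 2) - 2 ≡ 14. → (2, 14)
double: tangent at (2, 14): λ = (3·2² + 3)/(2·14) ≡ 15/11. 11⁻¹ ≡ 14 (mod 17), so λ ≡ 15·14 ≡ 6.
  x = λ² - 2 - 2 = 36 - 4 ≡ 15; y = λ·(2 - 15) - 14 ≡ 10. → (15, 10)
add P: (15, 10) + (11, 13). λ = (13 - 10)/(11 - 15) ≡ 3/13 mod 17. 13⁻¹ ≡ 4 (mod 17), so λ ≡ 12.
  x = λ² - 15 - 11 = 144 - 26 ≡ 16; y = λ·(15 - 16) - 10 ≡ 12. → (16, 12)

(16, 12)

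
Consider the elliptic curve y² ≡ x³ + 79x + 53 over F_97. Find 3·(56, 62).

(49, 41)

Write G = (56, 62).
Repeated addition: build up to 3G.
2G: tangent at (56, 62): λ = (3·56² + 79)/(2·62) ≡ 78/27. 27⁻¹ ≡ 18 (mod 97), so λ ≡ 78·18 ≡ 46.
  x = λ² - 56 - 56 = 2116 - 112 ≡ 64; y = λ·(56 - 64) - 62 ≡ 55. → (64, 55)
3G: (64, 55) + (56, 62). λ = (62 - 55)/(56 - 64) ≡ 7/89 mod 97. 89⁻¹ ≡ 12 (mod 97) since 89·12 = 1068 ≡ 1, so λ ≡ 84.
  x = λ² - 64 - 56 = 7056 - 120 ≡ 49; y = λ·(64 - 49) - 55 ≡ 41. → (49, 41)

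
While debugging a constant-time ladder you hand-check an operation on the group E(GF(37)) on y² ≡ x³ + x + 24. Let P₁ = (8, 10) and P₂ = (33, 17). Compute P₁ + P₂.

(30, 9)

(8, 10) + (33, 17). λ = (17 - 10)/(33 - 8) ≡ 7/25 mod 37. 25⁻¹ ≡ 3 (mod 37) since 25·3 = 75 ≡ 1, so λ ≡ 21.
  x = λ² - 8 - 33 = 441 - 41 ≡ 30; y = λ·(8 - 30) - 10 ≡ 9. → (30, 9)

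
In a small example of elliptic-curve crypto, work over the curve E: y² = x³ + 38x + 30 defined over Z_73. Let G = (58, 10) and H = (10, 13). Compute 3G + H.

First 3G:
Repeated addition: build up to 3G.
2G: tangent at (58, 10): λ = (3·58² + 38)/(2·10) ≡ 56/20. 20⁻¹ ≡ 11 (mod 73) since 20·11 = 220 ≡ 1, so λ ≡ 56·11 ≡ 32.
  x = λ² - 58 - 58 = 1024 - 116 ≡ 32; y = λ·(58 - 32) - 10 ≡ 19. → (32, 19)
3G: (32, 19) + (58, 10). λ = (10 - 19)/(58 - 32) ≡ 64/26 mod 73. 26⁻¹ ≡ 59 (mod 73), so λ ≡ 53.
  x = λ² - 32 - 58 = 2809 - 90 ≡ 18; y = λ·(32 - 18) - 19 ≡ 66. → (18, 66)
3G = (18, 66).
Finally 3G + H:
(18, 66) + (10, 13). λ = (13 - 66)/(10 - 18) ≡ 20/65 mod 73. 65⁻¹ ≡ 9 (mod 73) since 65·9 = 585 ≡ 1, so λ ≡ 34.
  x = λ² - 18 - 10 = 1156 - 28 ≡ 33; y = λ·(18 - 33) - 66 ≡ 8. → (33, 8)

(33, 8)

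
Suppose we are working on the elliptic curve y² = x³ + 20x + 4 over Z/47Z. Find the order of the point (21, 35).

2P: tangent at (21, 35): λ = (3·21² + 20)/(2·35) ≡ 27/23. 23⁻¹ ≡ 45 (mod 47), so λ ≡ 27·45 ≡ 40.
  x = λ² - 21 - 21 = 1600 - 42 ≡ 7; y = λ·(21 - 7) - 35 ≡ 8. → (7, 8)
3P: (7, 8) + (21, 35). λ = (35 - 8)/(21 - 7) ≡ 27/14 mod 47. 14⁻¹ ≡ 37 (mod 47), so λ ≡ 12.
  x = λ² - 7 - 21 = 144 - 28 ≡ 22; y = λ·(7 - 22) - 8 ≡ 0. → (22, 0)
4P: (22, 0) + (21, 35). λ = (35 - 0)/(21 - 22) ≡ 35/46 mod 47. 46⁻¹ ≡ 46 (mod 47), so λ ≡ 12.
  x = λ² - 22 - 21 = 144 - 43 ≡ 7; y = λ·(22 - 7) - 0 ≡ 39. → (7, 39)
5P: (7, 39) + (21, 35). λ = (35 - 39)/(21 - 7) ≡ 43/14 mod 47. 14⁻¹ ≡ 37 (mod 47) since 14·37 = 518 ≡ 1, so λ ≡ 40.
  x = λ² - 7 - 21 = 1600 - 28 ≡ 21; y = λ·(7 - 21) - 39 ≡ 12. → (21, 12)
6P: (21, 12) + (21, 35): same x and y₁ ≡ -y₂, so the sum is O.
6P = O, so the order is 6.

6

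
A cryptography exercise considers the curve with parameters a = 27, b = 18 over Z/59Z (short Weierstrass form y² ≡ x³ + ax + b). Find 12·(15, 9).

(15, 50)

Write G = (15, 9).
Repeated addition: build up to 12G.
2G: tangent at (15, 9): λ = (3·15² + 27)/(2·9) ≡ 53/18. 18⁻¹ ≡ 23 (mod 59), so λ ≡ 53·23 ≡ 39.
  x = λ² - 15 - 15 = 1521 - 30 ≡ 16; y = λ·(15 - 16) - 9 ≡ 11. → (16, 11)
3G: (16, 11) + (15, 9). λ = (9 - 11)/(15 - 16) ≡ 57/58 mod 59. 58⁻¹ ≡ 58 (mod 59) since 58·58 = 3364 ≡ 1, so λ ≡ 2.
  x = λ² - 16 - 15 = 4 - 31 ≡ 32; y = λ·(16 - 32) - 11 ≡ 16. → (32, 16)
4G: (32, 16) + (15, 9). λ = (9 - 16)/(15 - 32) ≡ 52/42 mod 59. 42⁻¹ ≡ 52 (mod 59), so λ ≡ 49.
  x = λ² - 32 - 15 = 2401 - 47 ≡ 53; y = λ·(32 - 53) - 16 ≡ 17. → (53, 17)
5G: (53, 17) + (15, 9). λ = (9 - 17)/(15 - 53) ≡ 51/21 mod 59. 21⁻¹ ≡ 45 (mod 59), so λ ≡ 53.
  x = λ² - 53 - 15 = 2809 - 68 ≡ 27; y = λ·(53 - 27) - 17 ≡ 4. → (27, 4)
6G: (27, 4) + (15, 9). λ = (9 - 4)/(15 - 27) ≡ 5/47 mod 59. 47⁻¹ ≡ 54 (mod 59), so λ ≡ 34.
  x = λ² - 27 - 15 = 1156 - 42 ≡ 52; y = λ·(27 - 52) - 4 ≡ 31. → (52, 31)
7G: (52, 31) + (15, 9). λ = (9 - 31)/(15 - 52) ≡ 37/22 mod 59. 22⁻¹ ≡ 51 (mod 59), so λ ≡ 58.
  x = λ² - 52 - 15 = 3364 - 67 ≡ 52; y = λ·(52 - 52) - 31 ≡ 28. → (52, 28)
8G: (52, 28) + (15, 9). λ = (9 - 28)/(15 - 52) ≡ 40/22 mod 59. 22⁻¹ ≡ 51 (mod 59), so λ ≡ 34.
  x = λ² - 52 - 15 = 1156 - 67 ≡ 27; y = λ·(52 - 27) - 28 ≡ 55. → (27, 55)
9G: (27, 55) + (15, 9). λ = (9 - 55)/(15 - 27) ≡ 13/47 mod 59. 47⁻¹ ≡ 54 (mod 59), so λ ≡ 53.
  x = λ² - 27 - 15 = 2809 - 42 ≡ 53; y = λ·(27 - 53) - 55 ≡ 42. → (53, 42)
10G: (53, 42) + (15, 9). λ = (9 - 42)/(15 - 53) ≡ 26/21 mod 59. 21⁻¹ ≡ 45 (mod 59) since 21·45 = 945 ≡ 1, so λ ≡ 49.
  x = λ² - 53 - 15 = 2401 - 68 ≡ 32; y = λ·(53 - 32) - 42 ≡ 43. → (32, 43)
11G: (32, 43) + (15, 9). λ = (9 - 43)/(15 - 32) ≡ 25/42 mod 59. 42⁻¹ ≡ 52 (mod 59) since 42·52 = 2184 ≡ 1, so λ ≡ 2.
  x = λ² - 32 - 15 = 4 - 47 ≡ 16; y = λ·(32 - 16) - 43 ≡ 48. → (16, 48)
12G: (16, 48) + (15, 9). λ = (9 - 48)/(15 - 16) ≡ 20/58 mod 59. 58⁻¹ ≡ 58 (mod 59), so λ ≡ 39.
  x = λ² - 16 - 15 = 1521 - 31 ≡ 15; y = λ·(16 - 15) - 48 ≡ 50. → (15, 50)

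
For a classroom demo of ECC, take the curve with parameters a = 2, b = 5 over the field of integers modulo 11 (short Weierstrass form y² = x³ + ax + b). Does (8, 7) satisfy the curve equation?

y² = 7² ≡ 5; x³ + 2x + 5 = 533 ≡ 5 (mod 11). 5 = 5.

yes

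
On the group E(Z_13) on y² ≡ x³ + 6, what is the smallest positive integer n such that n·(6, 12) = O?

7

2P: tangent at (6, 12): λ = (3·6² + 0)/(2·12) ≡ 4/11. 11⁻¹ ≡ 6 (mod 13) since 11·6 = 66 ≡ 1, so λ ≡ 4·6 ≡ 11.
  x = λ² - 6 - 6 = 121 - 12 ≡ 5; y = λ·(6 - 5) - 12 ≡ 12. → (5, 12)
3P: (5, 12) + (6, 12). λ = (12 - 12)/(6 - 5) ≡ 0/1 mod 13. 1⁻¹ ≡ 1 (mod 13) since 1·1 = 1 ≡ 1, so λ ≡ 0.
  x = λ² - 5 - 6 = 0 - 11 ≡ 2; y = λ·(5 - 2) - 12 ≡ 1. → (2, 1)
4P: (2, 1) + (6, 12). λ = (12 - 1)/(6 - 2) ≡ 11/4 mod 13. 4⁻¹ ≡ 10 (mod 13) since 4·10 = 40 ≡ 1, so λ ≡ 6.
  x = λ² - 2 - 6 = 36 - 8 ≡ 2; y = λ·(2 - 2) - 1 ≡ 12. → (2, 12)
5P: (2, 12) + (6, 12). λ = (12 - 12)/(6 - 2) ≡ 0/4 mod 13. 4⁻¹ ≡ 10 (mod 13), so λ ≡ 0.
  x = λ² - 2 - 6 = 0 - 8 ≡ 5; y = λ·(2 - 5) - 12 ≡ 1. → (5, 1)
6P: (5, 1) + (6, 12). λ = (12 - 1)/(6 - 5) ≡ 11/1 mod 13. 1⁻¹ ≡ 1 (mod 13), so λ ≡ 11.
  x = λ² - 5 - 6 = 121 - 11 ≡ 6; y = λ·(5 - 6) - 1 ≡ 1. → (6, 1)
7P: (6, 1) + (6, 12): same x and y₁ ≡ -y₂, so the sum is O.
7P = O, so the order is 7.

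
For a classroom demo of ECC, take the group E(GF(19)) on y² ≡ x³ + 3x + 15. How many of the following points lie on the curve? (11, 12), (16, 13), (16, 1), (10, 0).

3

(11, 12): 12² ≡ 11, rhs ≡ 11 → on.
(16, 13): 13² ≡ 17, rhs ≡ 17 → on.
(16, 1): 1² ≡ 1, rhs ≡ 17 → off.
(10, 0): 0² ≡ 0, rhs ≡ 0 → on.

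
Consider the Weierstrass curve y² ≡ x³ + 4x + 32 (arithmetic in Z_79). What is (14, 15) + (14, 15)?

tangent at (14, 15): λ = (3·14² + 4)/(2·15) ≡ 39/30. 30⁻¹ ≡ 29 (mod 79), so λ ≡ 39·29 ≡ 25.
  x = λ² - 14 - 14 = 625 - 28 ≡ 44; y = λ·(14 - 44) - 15 ≡ 25. → (44, 25)

(44, 25)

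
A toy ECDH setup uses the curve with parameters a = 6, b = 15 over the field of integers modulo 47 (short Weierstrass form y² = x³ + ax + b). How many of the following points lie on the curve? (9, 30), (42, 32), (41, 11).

0

(9, 30): 30² ≡ 7, rhs ≡ 46 → off.
(42, 32): 32² ≡ 37, rhs ≡ 1 → off.
(41, 11): 11² ≡ 27, rhs ≡ 45 → off.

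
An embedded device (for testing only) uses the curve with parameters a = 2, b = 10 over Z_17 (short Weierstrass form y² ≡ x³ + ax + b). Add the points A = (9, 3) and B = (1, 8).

(5, 3)

(9, 3) + (1, 8). λ = (8 - 3)/(1 - 9) ≡ 5/9 mod 17. 9⁻¹ ≡ 2 (mod 17) since 9·2 = 18 ≡ 1, so λ ≡ 10.
  x = λ² - 9 - 1 = 100 - 10 ≡ 5; y = λ·(9 - 5) - 3 ≡ 3. → (5, 3)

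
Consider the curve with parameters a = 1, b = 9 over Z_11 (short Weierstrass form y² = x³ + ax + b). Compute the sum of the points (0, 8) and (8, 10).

(0, 8) + (8, 10). λ = (10 - 8)/(8 - 0) ≡ 2/8 mod 11. 8⁻¹ ≡ 7 (mod 11) since 8·7 = 56 ≡ 1, so λ ≡ 3.
  x = λ² - 0 - 8 = 9 - 8 ≡ 1; y = λ·(0 - 1) - 8 ≡ 0. → (1, 0)

(1, 0)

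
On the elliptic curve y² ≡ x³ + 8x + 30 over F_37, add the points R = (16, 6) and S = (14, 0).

(16, 6) + (14, 0). λ = (0 - 6)/(14 - 16) ≡ 31/35 mod 37. 35⁻¹ ≡ 18 (mod 37), so λ ≡ 3.
  x = λ² - 16 - 14 = 9 - 30 ≡ 16; y = λ·(16 - 16) - 6 ≡ 31. → (16, 31)

(16, 31)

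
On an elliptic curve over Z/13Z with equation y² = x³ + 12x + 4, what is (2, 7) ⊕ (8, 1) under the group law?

(4, 8)

(2, 7) + (8, 1). λ = (1 - 7)/(8 - 2) ≡ 7/6 mod 13. 6⁻¹ ≡ 11 (mod 13) since 6·11 = 66 ≡ 1, so λ ≡ 12.
  x = λ² - 2 - 8 = 144 - 10 ≡ 4; y = λ·(2 - 4) - 7 ≡ 8. → (4, 8)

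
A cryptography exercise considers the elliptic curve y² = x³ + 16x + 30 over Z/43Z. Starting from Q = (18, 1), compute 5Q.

(18, 42)

Double-and-add on 5 = (101)₂. Start with Q = (18, 1) for the leading 1-bit.
double: tangent at (18, 1): λ = (3·18² + 16)/(2·1) ≡ 42/2. 2⁻¹ ≡ 22 (mod 43), so λ ≡ 42·22 ≡ 21.
  x = λ² - 18 - 18 = 441 - 36 ≡ 18; y = λ·(18 - 18) - 1 ≡ 42. → (18, 42)
double: tangent at (18, 42): λ = (3·18² + 16)/(2·42) ≡ 42/41. 41⁻¹ ≡ 21 (mod 43), so λ ≡ 42·21 ≡ 22.
  x = λ² - 18 - 18 = 484 - 36 ≡ 18; y = λ·(18 - 18) - 42 ≡ 1. → (18, 1)
add Q: tangent at (18, 1): λ = (3·18² + 16)/(2·1) ≡ 42/2. 2⁻¹ ≡ 22 (mod 43) since 2·22 = 44 ≡ 1, so λ ≡ 42·22 ≡ 21.
  x = λ² - 18 - 18 = 441 - 36 ≡ 18; y = λ·(18 - 18) - 1 ≡ 42. → (18, 42)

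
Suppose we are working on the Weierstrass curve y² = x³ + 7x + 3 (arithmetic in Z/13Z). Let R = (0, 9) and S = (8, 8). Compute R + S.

(0, 9) + (8, 8). λ = (8 - 9)/(8 - 0) ≡ 12/8 mod 13. 8⁻¹ ≡ 5 (mod 13), so λ ≡ 8.
  x = λ² - 0 - 8 = 64 - 8 ≡ 4; y = λ·(0 - 4) - 9 ≡ 11. → (4, 11)

(4, 11)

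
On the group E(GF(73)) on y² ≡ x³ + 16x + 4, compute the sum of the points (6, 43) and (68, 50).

(35, 2)

(6, 43) + (68, 50). λ = (50 - 43)/(68 - 6) ≡ 7/62 mod 73. 62⁻¹ ≡ 53 (mod 73) since 62·53 = 3286 ≡ 1, so λ ≡ 6.
  x = λ² - 6 - 68 = 36 - 74 ≡ 35; y = λ·(6 - 35) - 43 ≡ 2. → (35, 2)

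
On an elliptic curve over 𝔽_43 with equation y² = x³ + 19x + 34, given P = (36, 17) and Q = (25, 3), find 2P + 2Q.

(40, 37)

First 2P:
Repeated addition: build up to 2P.
2P: tangent at (36, 17): λ = (3·36² + 19)/(2·17) ≡ 37/34. 34⁻¹ ≡ 19 (mod 43), so λ ≡ 37·19 ≡ 15.
  x = λ² - 36 - 36 = 225 - 72 ≡ 24; y = λ·(36 - 24) - 17 ≡ 34. → (24, 34)
2P = (24, 34).
Next 2Q:
Repeated addition: build up to 2Q.
2Q: tangent at (25, 3): λ = (3·25² + 19)/(2·3) ≡ 2/6. 6⁻¹ ≡ 36 (mod 43), so λ ≡ 2·36 ≡ 29.
  x = λ² - 25 - 25 = 841 - 50 ≡ 17; y = λ·(25 - 17) - 3 ≡ 14. → (17, 14)
2Q = (17, 14).
Finally 2P + 2Q:
(24, 34) + (17, 14). λ = (14 - 34)/(17 - 24) ≡ 23/36 mod 43. 36⁻¹ ≡ 6 (mod 43) since 36·6 = 216 ≡ 1, so λ ≡ 9.
  x = λ² - 24 - 17 = 81 - 41 ≡ 40; y = λ·(24 - 40) - 34 ≡ 37. → (40, 37)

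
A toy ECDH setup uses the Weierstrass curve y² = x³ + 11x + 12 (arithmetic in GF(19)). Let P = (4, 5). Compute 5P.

(6, 16)

Repeated addition: build up to 5P.
2P: tangent at (4, 5): λ = (3·4² + 11)/(2·5) ≡ 2/10. 10⁻¹ ≡ 2 (mod 19), so λ ≡ 2·2 ≡ 4.
  x = λ² - 4 - 4 = 16 - 8 ≡ 8; y = λ·(4 - 8) - 5 ≡ 17. → (8, 17)
3P: (8, 17) + (4, 5). λ = (5 - 17)/(4 - 8) ≡ 7/15 mod 19. 15⁻¹ ≡ 14 (mod 19), so λ ≡ 3.
  x = λ² - 8 - 4 = 9 - 12 ≡ 16; y = λ·(8 - 16) - 17 ≡ 16. → (16, 16)
4P: (16, 16) + (4, 5). λ = (5 - 16)/(4 - 16) ≡ 8/7 mod 19. 7⁻¹ ≡ 11 (mod 19), so λ ≡ 12.
  x = λ² - 16 - 4 = 144 - 20 ≡ 10; y = λ·(16 - 10) - 16 ≡ 18. → (10, 18)
5P: (10, 18) + (4, 5). λ = (5 - 18)/(4 - 10) ≡ 6/13 mod 19. 13⁻¹ ≡ 3 (mod 19) since 13·3 = 39 ≡ 1, so λ ≡ 18.
  x = λ² - 10 - 4 = 324 - 14 ≡ 6; y = λ·(10 - 6) - 18 ≡ 16. → (6, 16)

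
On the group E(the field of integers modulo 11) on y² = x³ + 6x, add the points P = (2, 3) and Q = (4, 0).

(10, 9)

(2, 3) + (4, 0). λ = (0 - 3)/(4 - 2) ≡ 8/2 mod 11. 2⁻¹ ≡ 6 (mod 11), so λ ≡ 4.
  x = λ² - 2 - 4 = 16 - 6 ≡ 10; y = λ·(2 - 10) - 3 ≡ 9. → (10, 9)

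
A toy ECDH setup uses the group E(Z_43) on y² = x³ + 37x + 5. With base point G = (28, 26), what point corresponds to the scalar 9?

Repeated addition: build up to 9G.
2G: tangent at (28, 26): λ = (3·28² + 37)/(2·26) ≡ 24/9. 9⁻¹ ≡ 24 (mod 43), so λ ≡ 24·24 ≡ 17.
  x = λ² - 28 - 28 = 289 - 56 ≡ 18; y = λ·(28 - 18) - 26 ≡ 15. → (18, 15)
3G: (18, 15) + (28, 26). λ = (26 - 15)/(28 - 18) ≡ 11/10 mod 43. 10⁻¹ ≡ 13 (mod 43) since 10·13 = 130 ≡ 1, so λ ≡ 14.
  x = λ² - 18 - 28 = 196 - 46 ≡ 21; y = λ·(18 - 21) - 15 ≡ 29. → (21, 29)
4G: (21, 29) + (28, 26). λ = (26 - 29)/(28 - 21) ≡ 40/7 mod 43. 7⁻¹ ≡ 37 (mod 43) since 7·37 = 259 ≡ 1, so λ ≡ 18.
  x = λ² - 21 - 28 = 324 - 49 ≡ 17; y = λ·(21 - 17) - 29 ≡ 0. → (17, 0)
5G: (17, 0) + (28, 26). λ = (26 - 0)/(28 - 17) ≡ 26/11 mod 43. 11⁻¹ ≡ 4 (mod 43), so λ ≡ 18.
  x = λ² - 17 - 28 = 324 - 45 ≡ 21; y = λ·(17 - 21) - 0 ≡ 14. → (21, 14)
6G: (21, 14) + (28, 26). λ = (26 - 14)/(28 - 21) ≡ 12/7 mod 43. 7⁻¹ ≡ 37 (mod 43) since 7·37 = 259 ≡ 1, so λ ≡ 14.
  x = λ² - 21 - 28 = 196 - 49 ≡ 18; y = λ·(21 - 18) - 14 ≡ 28. → (18, 28)
7G: (18, 28) + (28, 26). λ = (26 - 28)/(28 - 18) ≡ 41/10 mod 43. 10⁻¹ ≡ 13 (mod 43) since 10·13 = 130 ≡ 1, so λ ≡ 17.
  x = λ² - 18 - 28 = 289 - 46 ≡ 28; y = λ·(18 - 28) - 28 ≡ 17. → (28, 17)
8G: (28, 17) + (28, 26): same x and y₁ ≡ -y₂, so the sum is 𝒪.
9G: 𝒪 + (28, 26) = (28, 26) (identity).

(28, 26)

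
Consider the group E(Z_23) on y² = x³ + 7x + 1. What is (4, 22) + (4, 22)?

tangent at (4, 22): λ = (3·4² + 7)/(2·22) ≡ 9/21. 21⁻¹ ≡ 11 (mod 23), so λ ≡ 9·11 ≡ 7.
  x = λ² - 4 - 4 = 49 - 8 ≡ 18; y = λ·(4 - 18) - 22 ≡ 18. → (18, 18)

(18, 18)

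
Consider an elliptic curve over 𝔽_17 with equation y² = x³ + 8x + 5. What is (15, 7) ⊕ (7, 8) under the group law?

(15, 7) + (7, 8). λ = (8 - 7)/(7 - 15) ≡ 1/9 mod 17. 9⁻¹ ≡ 2 (mod 17), so λ ≡ 2.
  x = λ² - 15 - 7 = 4 - 22 ≡ 16; y = λ·(15 - 16) - 7 ≡ 8. → (16, 8)

(16, 8)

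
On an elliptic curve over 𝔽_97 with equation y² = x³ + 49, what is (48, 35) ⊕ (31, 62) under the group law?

(90, 26)

(48, 35) + (31, 62). λ = (62 - 35)/(31 - 48) ≡ 27/80 mod 97. 80⁻¹ ≡ 57 (mod 97), so λ ≡ 84.
  x = λ² - 48 - 31 = 7056 - 79 ≡ 90; y = λ·(48 - 90) - 35 ≡ 26. → (90, 26)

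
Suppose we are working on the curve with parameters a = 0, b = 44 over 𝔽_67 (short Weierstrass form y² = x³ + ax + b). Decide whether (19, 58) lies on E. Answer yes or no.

y² = 58² ≡ 14; x³ + 0x + 44 = 6903 ≡ 2 (mod 67). 14 ≠ 2.

no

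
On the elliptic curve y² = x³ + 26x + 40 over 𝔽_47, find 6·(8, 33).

Write G = (8, 33).
Repeated addition: build up to 6G.
2G: tangent at (8, 33): λ = (3·8² + 26)/(2·33) ≡ 30/19. 19⁻¹ ≡ 5 (mod 47), so λ ≡ 30·5 ≡ 9.
  x = λ² - 8 - 8 = 81 - 16 ≡ 18; y = λ·(8 - 18) - 33 ≡ 18. → (18, 18)
3G: (18, 18) + (8, 33). λ = (33 - 18)/(8 - 18) ≡ 15/37 mod 47. 37⁻¹ ≡ 14 (mod 47) since 37·14 = 518 ≡ 1, so λ ≡ 22.
  x = λ² - 18 - 8 = 484 - 26 ≡ 35; y = λ·(18 - 35) - 18 ≡ 31. → (35, 31)
4G: (35, 31) + (8, 33). λ = (33 - 31)/(8 - 35) ≡ 2/20 mod 47. 20⁻¹ ≡ 40 (mod 47), so λ ≡ 33.
  x = λ² - 35 - 8 = 1089 - 43 ≡ 12; y = λ·(35 - 12) - 31 ≡ 23. → (12, 23)
5G: (12, 23) + (8, 33). λ = (33 - 23)/(8 - 12) ≡ 10/43 mod 47. 43⁻¹ ≡ 35 (mod 47) since 43·35 = 1505 ≡ 1, so λ ≡ 21.
  x = λ² - 12 - 8 = 441 - 20 ≡ 45; y = λ·(12 - 45) - 23 ≡ 36. → (45, 36)
6G: (45, 36) + (8, 33). λ = (33 - 36)/(8 - 45) ≡ 44/10 mod 47. 10⁻¹ ≡ 33 (mod 47), so λ ≡ 42.
  x = λ² - 45 - 8 = 1764 - 53 ≡ 19; y = λ·(45 - 19) - 36 ≡ 22. → (19, 22)

(19, 22)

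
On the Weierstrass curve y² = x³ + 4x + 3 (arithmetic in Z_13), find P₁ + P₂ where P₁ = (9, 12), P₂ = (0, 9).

(9, 12) + (0, 9). λ = (9 - 12)/(0 - 9) ≡ 10/4 mod 13. 4⁻¹ ≡ 10 (mod 13), so λ ≡ 9.
  x = λ² - 9 - 0 = 81 - 9 ≡ 7; y = λ·(9 - 7) - 12 ≡ 6. → (7, 6)

(7, 6)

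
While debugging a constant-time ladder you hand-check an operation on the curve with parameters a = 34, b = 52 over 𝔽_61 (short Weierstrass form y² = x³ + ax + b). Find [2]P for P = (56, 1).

tangent at (56, 1): λ = (3·56² + 34)/(2·1) ≡ 48/2. 2⁻¹ ≡ 31 (mod 61) since 2·31 = 62 ≡ 1, so λ ≡ 48·31 ≡ 24.
  x = λ² - 56 - 56 = 576 - 112 ≡ 37; y = λ·(56 - 37) - 1 ≡ 28. → (37, 28)

(37, 28)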